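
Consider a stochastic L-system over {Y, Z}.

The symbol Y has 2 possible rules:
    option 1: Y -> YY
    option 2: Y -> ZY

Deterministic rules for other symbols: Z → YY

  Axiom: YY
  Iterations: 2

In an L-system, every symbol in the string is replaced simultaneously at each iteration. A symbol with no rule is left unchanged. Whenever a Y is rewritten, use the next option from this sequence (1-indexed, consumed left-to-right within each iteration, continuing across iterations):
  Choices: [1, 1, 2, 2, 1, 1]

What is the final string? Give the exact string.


Answer: ZYZYYYYY

Derivation:
Step 0: YY
Step 1: YYYY  (used choices [1, 1])
Step 2: ZYZYYYYY  (used choices [2, 2, 1, 1])


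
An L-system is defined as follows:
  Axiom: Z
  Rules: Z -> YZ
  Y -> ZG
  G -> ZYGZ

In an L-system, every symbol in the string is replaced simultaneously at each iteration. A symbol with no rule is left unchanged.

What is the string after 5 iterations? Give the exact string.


Step 0: Z
Step 1: YZ
Step 2: ZGYZ
Step 3: YZZYGZZGYZ
Step 4: ZGYZYZZGZYGZYZYZZYGZZGYZ
Step 5: YZZYGZZGYZZGYZYZZYGZYZZGZYGZYZZGYZZGYZYZZGZYGZYZYZZYGZZGYZ

Answer: YZZYGZZGYZZGYZYZZYGZYZZGZYGZYZZGYZZGYZYZZGZYGZYZYZZYGZZGYZ


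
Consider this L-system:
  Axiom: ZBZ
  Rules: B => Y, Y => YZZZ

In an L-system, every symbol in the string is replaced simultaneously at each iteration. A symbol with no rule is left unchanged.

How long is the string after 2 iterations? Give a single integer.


Answer: 6

Derivation:
Step 0: length = 3
Step 1: length = 3
Step 2: length = 6


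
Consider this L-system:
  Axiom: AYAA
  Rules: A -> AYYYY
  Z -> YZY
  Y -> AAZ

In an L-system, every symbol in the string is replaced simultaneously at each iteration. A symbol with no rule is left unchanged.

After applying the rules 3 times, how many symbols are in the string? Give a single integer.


Answer: 250

Derivation:
Step 0: length = 4
Step 1: length = 18
Step 2: length = 64
Step 3: length = 250


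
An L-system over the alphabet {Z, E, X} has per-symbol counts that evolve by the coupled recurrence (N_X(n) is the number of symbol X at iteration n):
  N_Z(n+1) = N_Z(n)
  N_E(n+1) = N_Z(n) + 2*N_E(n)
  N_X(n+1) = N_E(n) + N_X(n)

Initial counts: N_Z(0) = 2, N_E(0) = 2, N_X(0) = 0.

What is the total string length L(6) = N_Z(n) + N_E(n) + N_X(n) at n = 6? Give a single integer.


Answer: 496

Derivation:
Step 0: N_Z=2, N_E=2, N_X=0, L=4
Step 1: N_Z=2, N_E=6, N_X=2, L=10
Step 2: N_Z=2, N_E=14, N_X=8, L=24
Step 3: N_Z=2, N_E=30, N_X=22, L=54
Step 4: N_Z=2, N_E=62, N_X=52, L=116
Step 5: N_Z=2, N_E=126, N_X=114, L=242
Step 6: N_Z=2, N_E=254, N_X=240, L=496


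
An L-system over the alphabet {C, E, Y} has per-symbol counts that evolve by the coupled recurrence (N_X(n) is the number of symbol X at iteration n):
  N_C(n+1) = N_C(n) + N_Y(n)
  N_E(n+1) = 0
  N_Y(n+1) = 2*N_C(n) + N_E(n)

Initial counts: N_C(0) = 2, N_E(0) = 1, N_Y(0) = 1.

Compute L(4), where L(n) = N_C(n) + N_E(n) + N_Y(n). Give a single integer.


Step 0: N_C=2, N_E=1, N_Y=1, L=4
Step 1: N_C=3, N_E=0, N_Y=5, L=8
Step 2: N_C=8, N_E=0, N_Y=6, L=14
Step 3: N_C=14, N_E=0, N_Y=16, L=30
Step 4: N_C=30, N_E=0, N_Y=28, L=58

Answer: 58


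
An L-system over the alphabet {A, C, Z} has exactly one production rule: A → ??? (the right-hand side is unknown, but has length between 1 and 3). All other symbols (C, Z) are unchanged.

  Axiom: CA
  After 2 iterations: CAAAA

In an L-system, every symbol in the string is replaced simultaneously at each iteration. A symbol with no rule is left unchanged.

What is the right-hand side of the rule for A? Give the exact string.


Answer: AA

Derivation:
Trying A → AA:
  Step 0: CA
  Step 1: CAA
  Step 2: CAAAA
Matches the given result.


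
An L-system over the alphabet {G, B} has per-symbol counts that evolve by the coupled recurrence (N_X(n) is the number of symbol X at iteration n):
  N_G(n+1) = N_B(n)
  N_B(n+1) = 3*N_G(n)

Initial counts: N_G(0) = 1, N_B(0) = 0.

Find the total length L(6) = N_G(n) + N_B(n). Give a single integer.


Step 0: N_G=1, N_B=0, L=1
Step 1: N_G=0, N_B=3, L=3
Step 2: N_G=3, N_B=0, L=3
Step 3: N_G=0, N_B=9, L=9
Step 4: N_G=9, N_B=0, L=9
Step 5: N_G=0, N_B=27, L=27
Step 6: N_G=27, N_B=0, L=27

Answer: 27


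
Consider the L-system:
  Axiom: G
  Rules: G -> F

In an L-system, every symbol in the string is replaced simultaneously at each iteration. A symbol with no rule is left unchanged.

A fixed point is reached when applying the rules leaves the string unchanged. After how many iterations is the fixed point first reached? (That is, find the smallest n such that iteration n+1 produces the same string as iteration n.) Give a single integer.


Step 0: G
Step 1: F
Step 2: F  (unchanged — fixed point at step 1)

Answer: 1


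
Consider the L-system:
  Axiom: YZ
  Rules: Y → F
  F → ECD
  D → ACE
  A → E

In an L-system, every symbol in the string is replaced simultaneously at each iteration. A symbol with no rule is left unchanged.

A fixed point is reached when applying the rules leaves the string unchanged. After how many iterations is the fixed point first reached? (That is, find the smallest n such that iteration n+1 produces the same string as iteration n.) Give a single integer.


Answer: 4

Derivation:
Step 0: YZ
Step 1: FZ
Step 2: ECDZ
Step 3: ECACEZ
Step 4: ECECEZ
Step 5: ECECEZ  (unchanged — fixed point at step 4)


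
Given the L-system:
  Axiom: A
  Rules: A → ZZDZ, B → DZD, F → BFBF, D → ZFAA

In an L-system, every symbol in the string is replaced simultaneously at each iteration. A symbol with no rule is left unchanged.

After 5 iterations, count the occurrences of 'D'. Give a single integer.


Step 0: A  (0 'D')
Step 1: ZZDZ  (1 'D')
Step 2: ZZZFAAZ  (0 'D')
Step 3: ZZZBFBFZZDZZZDZZ  (2 'D')
Step 4: ZZZDZDBFBFDZDBFBFZZZFAAZZZZFAAZZ  (4 'D')
Step 5: ZZZZFAAZZFAADZDBFBFDZDBFBFZFAAZZFAADZDBFBFDZDBFBFZZZBFBFZZDZZZDZZZZZBFBFZZDZZZDZZZ  (12 'D')

Answer: 12


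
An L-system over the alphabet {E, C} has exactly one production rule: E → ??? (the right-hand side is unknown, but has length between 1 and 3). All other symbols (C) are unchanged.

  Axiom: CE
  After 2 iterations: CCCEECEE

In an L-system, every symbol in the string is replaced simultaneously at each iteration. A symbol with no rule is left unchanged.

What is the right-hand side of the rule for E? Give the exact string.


Answer: CEE

Derivation:
Trying E → CEE:
  Step 0: CE
  Step 1: CCEE
  Step 2: CCCEECEE
Matches the given result.


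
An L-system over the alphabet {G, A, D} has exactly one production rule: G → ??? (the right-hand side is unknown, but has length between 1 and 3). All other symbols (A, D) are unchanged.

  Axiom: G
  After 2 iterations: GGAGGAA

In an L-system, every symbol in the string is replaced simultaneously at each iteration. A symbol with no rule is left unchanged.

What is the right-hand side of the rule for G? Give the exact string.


Trying G → GGA:
  Step 0: G
  Step 1: GGA
  Step 2: GGAGGAA
Matches the given result.

Answer: GGA


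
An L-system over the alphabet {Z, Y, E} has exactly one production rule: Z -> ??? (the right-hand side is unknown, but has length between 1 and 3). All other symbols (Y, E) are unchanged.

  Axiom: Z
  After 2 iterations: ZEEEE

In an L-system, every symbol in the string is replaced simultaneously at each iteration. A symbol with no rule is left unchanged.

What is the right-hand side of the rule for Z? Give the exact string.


Answer: ZEE

Derivation:
Trying Z -> ZEE:
  Step 0: Z
  Step 1: ZEE
  Step 2: ZEEEE
Matches the given result.


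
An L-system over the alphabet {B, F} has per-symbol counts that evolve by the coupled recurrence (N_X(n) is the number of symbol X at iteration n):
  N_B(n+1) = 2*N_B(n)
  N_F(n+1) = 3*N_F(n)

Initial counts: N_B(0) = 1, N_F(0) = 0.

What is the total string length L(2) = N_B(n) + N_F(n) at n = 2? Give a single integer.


Step 0: N_B=1, N_F=0, L=1
Step 1: N_B=2, N_F=0, L=2
Step 2: N_B=4, N_F=0, L=4

Answer: 4


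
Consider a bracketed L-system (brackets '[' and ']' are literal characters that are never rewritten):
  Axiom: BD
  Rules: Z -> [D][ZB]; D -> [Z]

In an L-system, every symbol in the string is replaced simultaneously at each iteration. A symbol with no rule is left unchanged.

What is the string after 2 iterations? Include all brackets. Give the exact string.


Answer: B[[D][ZB]]

Derivation:
Step 0: BD
Step 1: B[Z]
Step 2: B[[D][ZB]]


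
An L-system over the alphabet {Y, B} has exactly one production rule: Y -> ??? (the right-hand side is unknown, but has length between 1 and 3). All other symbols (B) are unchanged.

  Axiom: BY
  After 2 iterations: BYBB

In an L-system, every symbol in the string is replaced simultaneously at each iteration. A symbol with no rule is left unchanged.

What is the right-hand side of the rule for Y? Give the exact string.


Answer: YB

Derivation:
Trying Y -> YB:
  Step 0: BY
  Step 1: BYB
  Step 2: BYBB
Matches the given result.


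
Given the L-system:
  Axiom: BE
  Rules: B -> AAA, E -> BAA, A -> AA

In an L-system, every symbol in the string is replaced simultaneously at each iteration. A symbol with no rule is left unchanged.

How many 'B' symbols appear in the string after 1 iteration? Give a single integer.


Step 0: BE  (1 'B')
Step 1: AAABAA  (1 'B')

Answer: 1


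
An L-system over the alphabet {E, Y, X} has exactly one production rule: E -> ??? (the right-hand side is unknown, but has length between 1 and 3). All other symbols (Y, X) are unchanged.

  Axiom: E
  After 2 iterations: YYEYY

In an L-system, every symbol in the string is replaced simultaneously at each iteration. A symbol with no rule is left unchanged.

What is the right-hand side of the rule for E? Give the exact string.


Answer: YEY

Derivation:
Trying E -> YEY:
  Step 0: E
  Step 1: YEY
  Step 2: YYEYY
Matches the given result.


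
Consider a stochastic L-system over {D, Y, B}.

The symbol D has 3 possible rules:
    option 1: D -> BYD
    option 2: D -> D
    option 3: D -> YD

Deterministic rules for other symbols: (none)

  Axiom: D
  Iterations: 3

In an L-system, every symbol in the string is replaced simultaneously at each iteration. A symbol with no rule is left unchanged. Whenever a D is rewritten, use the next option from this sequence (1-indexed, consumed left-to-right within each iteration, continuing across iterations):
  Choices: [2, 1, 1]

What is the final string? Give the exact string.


Answer: BYBYD

Derivation:
Step 0: D
Step 1: D  (used choices [2])
Step 2: BYD  (used choices [1])
Step 3: BYBYD  (used choices [1])


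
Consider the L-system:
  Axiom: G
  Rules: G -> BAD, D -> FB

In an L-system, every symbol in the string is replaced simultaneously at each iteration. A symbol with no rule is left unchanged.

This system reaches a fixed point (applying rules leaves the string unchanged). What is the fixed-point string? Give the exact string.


Answer: BAFB

Derivation:
Step 0: G
Step 1: BAD
Step 2: BAFB
Step 3: BAFB  (unchanged — fixed point at step 2)


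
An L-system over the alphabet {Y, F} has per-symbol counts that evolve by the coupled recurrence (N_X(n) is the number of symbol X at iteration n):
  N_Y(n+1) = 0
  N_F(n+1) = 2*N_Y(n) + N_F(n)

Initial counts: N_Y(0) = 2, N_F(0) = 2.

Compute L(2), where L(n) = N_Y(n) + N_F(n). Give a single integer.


Answer: 6

Derivation:
Step 0: N_Y=2, N_F=2, L=4
Step 1: N_Y=0, N_F=6, L=6
Step 2: N_Y=0, N_F=6, L=6


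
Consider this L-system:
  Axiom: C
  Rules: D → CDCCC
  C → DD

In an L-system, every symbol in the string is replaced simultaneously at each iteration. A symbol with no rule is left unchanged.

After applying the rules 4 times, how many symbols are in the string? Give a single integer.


Step 0: length = 1
Step 1: length = 2
Step 2: length = 10
Step 3: length = 26
Step 4: length = 106

Answer: 106


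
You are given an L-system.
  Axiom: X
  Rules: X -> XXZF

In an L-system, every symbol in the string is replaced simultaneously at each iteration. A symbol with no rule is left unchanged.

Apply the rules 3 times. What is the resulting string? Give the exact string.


Step 0: X
Step 1: XXZF
Step 2: XXZFXXZFZF
Step 3: XXZFXXZFZFXXZFXXZFZFZF

Answer: XXZFXXZFZFXXZFXXZFZFZF


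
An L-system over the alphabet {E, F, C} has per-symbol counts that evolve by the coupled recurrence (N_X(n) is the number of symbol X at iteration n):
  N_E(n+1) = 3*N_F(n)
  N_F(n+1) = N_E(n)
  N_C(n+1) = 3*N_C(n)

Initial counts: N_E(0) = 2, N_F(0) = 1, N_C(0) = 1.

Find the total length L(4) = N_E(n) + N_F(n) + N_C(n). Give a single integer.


Step 0: N_E=2, N_F=1, N_C=1, L=4
Step 1: N_E=3, N_F=2, N_C=3, L=8
Step 2: N_E=6, N_F=3, N_C=9, L=18
Step 3: N_E=9, N_F=6, N_C=27, L=42
Step 4: N_E=18, N_F=9, N_C=81, L=108

Answer: 108


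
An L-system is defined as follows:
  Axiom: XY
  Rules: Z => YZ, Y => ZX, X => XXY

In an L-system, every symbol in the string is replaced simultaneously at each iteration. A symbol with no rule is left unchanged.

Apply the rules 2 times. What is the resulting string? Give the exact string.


Step 0: XY
Step 1: XXYZX
Step 2: XXYXXYZXYZXXY

Answer: XXYXXYZXYZXXY


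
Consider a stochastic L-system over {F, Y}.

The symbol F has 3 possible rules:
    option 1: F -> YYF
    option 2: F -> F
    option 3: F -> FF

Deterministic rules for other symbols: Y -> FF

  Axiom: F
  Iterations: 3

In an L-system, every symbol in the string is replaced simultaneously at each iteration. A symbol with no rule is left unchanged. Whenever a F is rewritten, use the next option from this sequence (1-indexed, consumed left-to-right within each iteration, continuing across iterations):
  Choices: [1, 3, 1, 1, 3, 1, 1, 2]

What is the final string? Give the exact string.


Answer: YYFYYFFFYYFYYFF

Derivation:
Step 0: F
Step 1: YYF  (used choices [1])
Step 2: FFFFFF  (used choices [3])
Step 3: YYFYYFFFYYFYYFF  (used choices [1, 1, 3, 1, 1, 2])


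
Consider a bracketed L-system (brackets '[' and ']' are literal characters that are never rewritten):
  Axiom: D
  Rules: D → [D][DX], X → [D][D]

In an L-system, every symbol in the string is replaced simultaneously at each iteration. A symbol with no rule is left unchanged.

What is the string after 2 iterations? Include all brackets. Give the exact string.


Answer: [[D][DX]][[D][DX][D][D]]

Derivation:
Step 0: D
Step 1: [D][DX]
Step 2: [[D][DX]][[D][DX][D][D]]


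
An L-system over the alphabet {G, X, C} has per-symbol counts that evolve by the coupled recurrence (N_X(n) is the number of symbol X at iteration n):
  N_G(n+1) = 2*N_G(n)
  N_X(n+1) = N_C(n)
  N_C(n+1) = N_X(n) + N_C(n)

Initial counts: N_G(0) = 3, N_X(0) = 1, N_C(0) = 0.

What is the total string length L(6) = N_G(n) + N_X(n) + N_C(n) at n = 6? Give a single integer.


Answer: 205

Derivation:
Step 0: N_G=3, N_X=1, N_C=0, L=4
Step 1: N_G=6, N_X=0, N_C=1, L=7
Step 2: N_G=12, N_X=1, N_C=1, L=14
Step 3: N_G=24, N_X=1, N_C=2, L=27
Step 4: N_G=48, N_X=2, N_C=3, L=53
Step 5: N_G=96, N_X=3, N_C=5, L=104
Step 6: N_G=192, N_X=5, N_C=8, L=205


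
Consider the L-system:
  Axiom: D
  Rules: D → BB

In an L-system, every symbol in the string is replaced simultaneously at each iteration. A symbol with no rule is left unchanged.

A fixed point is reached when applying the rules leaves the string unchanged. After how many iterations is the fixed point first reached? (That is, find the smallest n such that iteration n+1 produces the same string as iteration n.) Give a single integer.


Step 0: D
Step 1: BB
Step 2: BB  (unchanged — fixed point at step 1)

Answer: 1


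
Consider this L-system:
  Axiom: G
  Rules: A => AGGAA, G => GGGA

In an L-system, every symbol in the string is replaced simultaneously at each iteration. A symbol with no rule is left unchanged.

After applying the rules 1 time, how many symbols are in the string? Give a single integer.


Answer: 4

Derivation:
Step 0: length = 1
Step 1: length = 4


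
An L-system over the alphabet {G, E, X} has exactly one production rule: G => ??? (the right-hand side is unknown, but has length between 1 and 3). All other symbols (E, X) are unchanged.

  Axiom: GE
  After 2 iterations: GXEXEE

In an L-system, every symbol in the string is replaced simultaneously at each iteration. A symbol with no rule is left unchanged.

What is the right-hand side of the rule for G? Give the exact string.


Trying G => GXE:
  Step 0: GE
  Step 1: GXEE
  Step 2: GXEXEE
Matches the given result.

Answer: GXE


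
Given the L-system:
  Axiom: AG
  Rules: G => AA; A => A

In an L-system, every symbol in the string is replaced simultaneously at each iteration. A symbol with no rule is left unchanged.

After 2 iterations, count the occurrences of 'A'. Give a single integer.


Step 0: AG  (1 'A')
Step 1: AAA  (3 'A')
Step 2: AAA  (3 'A')

Answer: 3


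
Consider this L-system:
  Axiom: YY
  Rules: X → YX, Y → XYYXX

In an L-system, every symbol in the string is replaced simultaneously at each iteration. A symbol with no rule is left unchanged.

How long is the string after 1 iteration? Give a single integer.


Step 0: length = 2
Step 1: length = 10

Answer: 10


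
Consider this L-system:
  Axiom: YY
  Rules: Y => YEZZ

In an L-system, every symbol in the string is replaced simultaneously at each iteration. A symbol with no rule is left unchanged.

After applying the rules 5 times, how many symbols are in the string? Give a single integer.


Step 0: length = 2
Step 1: length = 8
Step 2: length = 14
Step 3: length = 20
Step 4: length = 26
Step 5: length = 32

Answer: 32


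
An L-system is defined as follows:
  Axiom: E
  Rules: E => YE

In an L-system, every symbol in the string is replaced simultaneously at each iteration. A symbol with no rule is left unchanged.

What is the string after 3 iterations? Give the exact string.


Answer: YYYE

Derivation:
Step 0: E
Step 1: YE
Step 2: YYE
Step 3: YYYE


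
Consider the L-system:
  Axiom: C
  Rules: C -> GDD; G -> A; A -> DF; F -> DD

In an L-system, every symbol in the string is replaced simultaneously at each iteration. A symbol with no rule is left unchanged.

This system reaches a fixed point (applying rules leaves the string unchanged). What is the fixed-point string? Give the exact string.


Step 0: C
Step 1: GDD
Step 2: ADD
Step 3: DFDD
Step 4: DDDDD
Step 5: DDDDD  (unchanged — fixed point at step 4)

Answer: DDDDD


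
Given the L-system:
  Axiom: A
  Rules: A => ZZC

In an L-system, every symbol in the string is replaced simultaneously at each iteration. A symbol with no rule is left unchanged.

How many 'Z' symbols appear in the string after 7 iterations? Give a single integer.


Answer: 2

Derivation:
Step 0: A  (0 'Z')
Step 1: ZZC  (2 'Z')
Step 2: ZZC  (2 'Z')
Step 3: ZZC  (2 'Z')
Step 4: ZZC  (2 'Z')
Step 5: ZZC  (2 'Z')
Step 6: ZZC  (2 'Z')
Step 7: ZZC  (2 'Z')


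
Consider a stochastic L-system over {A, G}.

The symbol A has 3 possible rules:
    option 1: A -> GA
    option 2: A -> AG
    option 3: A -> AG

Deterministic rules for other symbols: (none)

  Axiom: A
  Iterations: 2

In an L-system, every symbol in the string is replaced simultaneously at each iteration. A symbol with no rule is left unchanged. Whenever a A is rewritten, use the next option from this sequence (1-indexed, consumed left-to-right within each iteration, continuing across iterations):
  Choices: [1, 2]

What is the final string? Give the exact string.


Answer: GAG

Derivation:
Step 0: A
Step 1: GA  (used choices [1])
Step 2: GAG  (used choices [2])


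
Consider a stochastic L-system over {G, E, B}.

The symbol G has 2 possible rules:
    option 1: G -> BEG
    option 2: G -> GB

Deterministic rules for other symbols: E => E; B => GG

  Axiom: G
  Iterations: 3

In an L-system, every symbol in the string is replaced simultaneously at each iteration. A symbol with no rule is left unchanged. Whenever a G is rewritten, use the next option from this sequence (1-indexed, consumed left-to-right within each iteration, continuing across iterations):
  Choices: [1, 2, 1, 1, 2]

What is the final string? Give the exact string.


Answer: BEGBEGEGBGG

Derivation:
Step 0: G
Step 1: BEG  (used choices [1])
Step 2: GGEGB  (used choices [2])
Step 3: BEGBEGEGBGG  (used choices [1, 1, 2])


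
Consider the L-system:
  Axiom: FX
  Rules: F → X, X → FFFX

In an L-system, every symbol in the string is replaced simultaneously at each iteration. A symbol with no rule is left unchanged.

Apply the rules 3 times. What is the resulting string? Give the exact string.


Answer: XXXFFFXFFFXFFFXFFFXXXXFFFX

Derivation:
Step 0: FX
Step 1: XFFFX
Step 2: FFFXXXXFFFX
Step 3: XXXFFFXFFFXFFFXFFFXXXXFFFX


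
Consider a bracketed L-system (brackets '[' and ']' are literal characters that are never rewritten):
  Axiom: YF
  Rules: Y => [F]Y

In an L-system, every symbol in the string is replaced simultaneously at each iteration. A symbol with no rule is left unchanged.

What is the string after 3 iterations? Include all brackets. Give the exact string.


Answer: [F][F][F]YF

Derivation:
Step 0: YF
Step 1: [F]YF
Step 2: [F][F]YF
Step 3: [F][F][F]YF


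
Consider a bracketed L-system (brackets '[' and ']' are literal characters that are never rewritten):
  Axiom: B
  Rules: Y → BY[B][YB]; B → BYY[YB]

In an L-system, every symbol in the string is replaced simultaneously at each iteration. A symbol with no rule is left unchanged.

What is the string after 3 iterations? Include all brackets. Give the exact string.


Step 0: B
Step 1: BYY[YB]
Step 2: BYY[YB]BY[B][YB]BY[B][YB][BY[B][YB]BYY[YB]]
Step 3: BYY[YB]BY[B][YB]BY[B][YB][BY[B][YB]BYY[YB]]BYY[YB]BY[B][YB][BYY[YB]][BY[B][YB]BYY[YB]]BYY[YB]BY[B][YB][BYY[YB]][BY[B][YB]BYY[YB]][BYY[YB]BY[B][YB][BYY[YB]][BY[B][YB]BYY[YB]]BYY[YB]BY[B][YB]BY[B][YB][BY[B][YB]BYY[YB]]]

Answer: BYY[YB]BY[B][YB]BY[B][YB][BY[B][YB]BYY[YB]]BYY[YB]BY[B][YB][BYY[YB]][BY[B][YB]BYY[YB]]BYY[YB]BY[B][YB][BYY[YB]][BY[B][YB]BYY[YB]][BYY[YB]BY[B][YB][BYY[YB]][BY[B][YB]BYY[YB]]BYY[YB]BY[B][YB]BY[B][YB][BY[B][YB]BYY[YB]]]


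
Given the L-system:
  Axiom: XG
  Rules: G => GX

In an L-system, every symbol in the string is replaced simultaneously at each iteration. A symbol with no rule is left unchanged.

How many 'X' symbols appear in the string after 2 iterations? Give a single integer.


Step 0: XG  (1 'X')
Step 1: XGX  (2 'X')
Step 2: XGXX  (3 'X')

Answer: 3


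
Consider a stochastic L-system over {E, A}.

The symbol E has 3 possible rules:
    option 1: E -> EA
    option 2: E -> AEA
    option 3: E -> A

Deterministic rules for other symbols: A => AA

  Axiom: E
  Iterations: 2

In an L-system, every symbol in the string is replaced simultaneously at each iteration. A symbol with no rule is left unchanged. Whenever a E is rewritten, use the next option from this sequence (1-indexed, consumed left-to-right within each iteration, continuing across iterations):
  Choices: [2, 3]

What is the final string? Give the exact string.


Step 0: E
Step 1: AEA  (used choices [2])
Step 2: AAAAA  (used choices [3])

Answer: AAAAA


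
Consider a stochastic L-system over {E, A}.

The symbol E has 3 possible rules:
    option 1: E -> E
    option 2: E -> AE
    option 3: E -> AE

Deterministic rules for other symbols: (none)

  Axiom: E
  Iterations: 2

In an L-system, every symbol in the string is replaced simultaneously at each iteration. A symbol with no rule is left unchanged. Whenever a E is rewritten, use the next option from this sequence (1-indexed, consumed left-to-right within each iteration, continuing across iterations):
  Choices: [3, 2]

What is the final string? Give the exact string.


Step 0: E
Step 1: AE  (used choices [3])
Step 2: AAE  (used choices [2])

Answer: AAE


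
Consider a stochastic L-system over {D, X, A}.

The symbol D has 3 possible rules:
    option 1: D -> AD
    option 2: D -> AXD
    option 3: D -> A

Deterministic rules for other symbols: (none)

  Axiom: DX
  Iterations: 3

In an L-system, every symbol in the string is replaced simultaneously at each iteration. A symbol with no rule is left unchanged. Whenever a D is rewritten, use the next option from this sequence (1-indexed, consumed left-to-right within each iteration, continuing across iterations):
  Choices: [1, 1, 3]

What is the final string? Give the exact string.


Answer: AAAX

Derivation:
Step 0: DX
Step 1: ADX  (used choices [1])
Step 2: AADX  (used choices [1])
Step 3: AAAX  (used choices [3])


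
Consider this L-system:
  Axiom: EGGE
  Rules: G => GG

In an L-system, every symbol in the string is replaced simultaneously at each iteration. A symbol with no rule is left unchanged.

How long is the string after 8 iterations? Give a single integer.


Step 0: length = 4
Step 1: length = 6
Step 2: length = 10
Step 3: length = 18
Step 4: length = 34
Step 5: length = 66
Step 6: length = 130
Step 7: length = 258
Step 8: length = 514

Answer: 514


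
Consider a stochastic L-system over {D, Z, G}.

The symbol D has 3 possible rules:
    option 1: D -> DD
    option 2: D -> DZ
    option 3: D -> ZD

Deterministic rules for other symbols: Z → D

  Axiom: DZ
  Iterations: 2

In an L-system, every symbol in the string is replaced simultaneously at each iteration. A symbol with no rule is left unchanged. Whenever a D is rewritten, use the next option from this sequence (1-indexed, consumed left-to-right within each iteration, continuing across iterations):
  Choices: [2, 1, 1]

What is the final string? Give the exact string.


Answer: DDDDD

Derivation:
Step 0: DZ
Step 1: DZD  (used choices [2])
Step 2: DDDDD  (used choices [1, 1])


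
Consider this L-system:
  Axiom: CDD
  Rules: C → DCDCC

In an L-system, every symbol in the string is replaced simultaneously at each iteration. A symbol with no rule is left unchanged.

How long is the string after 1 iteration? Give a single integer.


Answer: 7

Derivation:
Step 0: length = 3
Step 1: length = 7


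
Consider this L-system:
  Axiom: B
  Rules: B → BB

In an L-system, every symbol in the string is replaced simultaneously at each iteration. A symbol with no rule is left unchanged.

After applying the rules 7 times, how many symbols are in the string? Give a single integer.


Answer: 128

Derivation:
Step 0: length = 1
Step 1: length = 2
Step 2: length = 4
Step 3: length = 8
Step 4: length = 16
Step 5: length = 32
Step 6: length = 64
Step 7: length = 128


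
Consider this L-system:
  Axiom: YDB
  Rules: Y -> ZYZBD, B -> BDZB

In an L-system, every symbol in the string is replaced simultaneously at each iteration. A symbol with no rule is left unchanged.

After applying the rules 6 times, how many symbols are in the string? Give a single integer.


Step 0: length = 3
Step 1: length = 10
Step 2: length = 23
Step 3: length = 48
Step 4: length = 97
Step 5: length = 194
Step 6: length = 387

Answer: 387


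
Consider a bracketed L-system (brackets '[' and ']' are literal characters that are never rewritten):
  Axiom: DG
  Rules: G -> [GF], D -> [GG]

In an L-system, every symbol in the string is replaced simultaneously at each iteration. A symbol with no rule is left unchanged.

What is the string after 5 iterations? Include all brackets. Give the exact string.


Step 0: DG
Step 1: [GG][GF]
Step 2: [[GF][GF]][[GF]F]
Step 3: [[[GF]F][[GF]F]][[[GF]F]F]
Step 4: [[[[GF]F]F][[[GF]F]F]][[[[GF]F]F]F]
Step 5: [[[[[GF]F]F]F][[[[GF]F]F]F]][[[[[GF]F]F]F]F]

Answer: [[[[[GF]F]F]F][[[[GF]F]F]F]][[[[[GF]F]F]F]F]


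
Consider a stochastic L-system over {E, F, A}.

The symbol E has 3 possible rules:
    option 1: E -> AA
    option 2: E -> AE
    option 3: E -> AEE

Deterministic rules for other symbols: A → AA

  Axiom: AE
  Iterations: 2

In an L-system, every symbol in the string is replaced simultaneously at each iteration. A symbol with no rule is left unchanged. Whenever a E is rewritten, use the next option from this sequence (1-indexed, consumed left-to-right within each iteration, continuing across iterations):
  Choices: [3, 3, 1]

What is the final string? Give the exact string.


Step 0: AE
Step 1: AAAEE  (used choices [3])
Step 2: AAAAAAAEEAA  (used choices [3, 1])

Answer: AAAAAAAEEAA


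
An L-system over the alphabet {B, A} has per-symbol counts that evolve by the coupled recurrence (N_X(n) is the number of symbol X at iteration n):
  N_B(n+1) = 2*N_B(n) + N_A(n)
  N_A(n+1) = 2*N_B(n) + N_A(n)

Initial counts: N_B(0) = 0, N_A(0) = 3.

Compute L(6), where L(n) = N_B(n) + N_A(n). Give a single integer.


Answer: 1458

Derivation:
Step 0: N_B=0, N_A=3, L=3
Step 1: N_B=3, N_A=3, L=6
Step 2: N_B=9, N_A=9, L=18
Step 3: N_B=27, N_A=27, L=54
Step 4: N_B=81, N_A=81, L=162
Step 5: N_B=243, N_A=243, L=486
Step 6: N_B=729, N_A=729, L=1458


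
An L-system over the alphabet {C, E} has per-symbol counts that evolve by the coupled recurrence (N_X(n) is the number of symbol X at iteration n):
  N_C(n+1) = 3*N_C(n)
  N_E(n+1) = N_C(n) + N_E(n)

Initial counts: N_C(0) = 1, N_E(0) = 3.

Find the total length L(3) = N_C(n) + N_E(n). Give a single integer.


Answer: 43

Derivation:
Step 0: N_C=1, N_E=3, L=4
Step 1: N_C=3, N_E=4, L=7
Step 2: N_C=9, N_E=7, L=16
Step 3: N_C=27, N_E=16, L=43


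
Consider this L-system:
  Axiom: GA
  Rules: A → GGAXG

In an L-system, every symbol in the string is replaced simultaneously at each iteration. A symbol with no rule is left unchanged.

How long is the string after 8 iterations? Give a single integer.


Step 0: length = 2
Step 1: length = 6
Step 2: length = 10
Step 3: length = 14
Step 4: length = 18
Step 5: length = 22
Step 6: length = 26
Step 7: length = 30
Step 8: length = 34

Answer: 34


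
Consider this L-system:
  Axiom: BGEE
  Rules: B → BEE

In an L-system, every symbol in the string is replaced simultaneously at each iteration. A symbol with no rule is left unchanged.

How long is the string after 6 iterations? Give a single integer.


Answer: 16

Derivation:
Step 0: length = 4
Step 1: length = 6
Step 2: length = 8
Step 3: length = 10
Step 4: length = 12
Step 5: length = 14
Step 6: length = 16


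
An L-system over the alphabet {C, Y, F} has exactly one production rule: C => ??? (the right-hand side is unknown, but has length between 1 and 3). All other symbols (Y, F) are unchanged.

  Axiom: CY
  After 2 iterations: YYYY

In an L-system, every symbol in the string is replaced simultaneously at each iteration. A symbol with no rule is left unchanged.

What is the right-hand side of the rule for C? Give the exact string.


Trying C => YYY:
  Step 0: CY
  Step 1: YYYY
  Step 2: YYYY
Matches the given result.

Answer: YYY


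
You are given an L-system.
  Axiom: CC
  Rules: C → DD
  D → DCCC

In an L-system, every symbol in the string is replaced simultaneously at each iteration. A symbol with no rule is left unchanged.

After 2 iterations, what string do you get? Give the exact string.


Step 0: CC
Step 1: DDDD
Step 2: DCCCDCCCDCCCDCCC

Answer: DCCCDCCCDCCCDCCC


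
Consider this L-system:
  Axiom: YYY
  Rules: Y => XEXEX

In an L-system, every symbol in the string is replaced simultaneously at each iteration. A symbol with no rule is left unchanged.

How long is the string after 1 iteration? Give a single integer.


Answer: 15

Derivation:
Step 0: length = 3
Step 1: length = 15


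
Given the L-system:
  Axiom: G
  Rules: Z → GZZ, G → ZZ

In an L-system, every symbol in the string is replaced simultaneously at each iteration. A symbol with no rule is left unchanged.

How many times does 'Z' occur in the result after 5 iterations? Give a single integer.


Answer: 88

Derivation:
Step 0: G  (0 'Z')
Step 1: ZZ  (2 'Z')
Step 2: GZZGZZ  (4 'Z')
Step 3: ZZGZZGZZZZGZZGZZ  (12 'Z')
Step 4: GZZGZZZZGZZGZZZZGZZGZZGZZGZZZZGZZGZZZZGZZGZZ  (32 'Z')
Step 5: ZZGZZGZZZZGZZGZZGZZGZZZZGZZGZZZZGZZGZZGZZGZZZZGZZGZZZZGZZGZZZZGZZGZZZZGZZGZZGZZGZZZZGZZGZZZZGZZGZZGZZGZZZZGZZGZZZZGZZGZZ  (88 'Z')


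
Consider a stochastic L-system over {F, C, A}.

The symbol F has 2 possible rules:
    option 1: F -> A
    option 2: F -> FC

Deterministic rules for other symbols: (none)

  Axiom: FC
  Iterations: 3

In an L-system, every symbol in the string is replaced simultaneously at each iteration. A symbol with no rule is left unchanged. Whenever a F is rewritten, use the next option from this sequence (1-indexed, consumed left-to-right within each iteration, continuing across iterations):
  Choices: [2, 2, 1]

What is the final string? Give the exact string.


Step 0: FC
Step 1: FCC  (used choices [2])
Step 2: FCCC  (used choices [2])
Step 3: ACCC  (used choices [1])

Answer: ACCC


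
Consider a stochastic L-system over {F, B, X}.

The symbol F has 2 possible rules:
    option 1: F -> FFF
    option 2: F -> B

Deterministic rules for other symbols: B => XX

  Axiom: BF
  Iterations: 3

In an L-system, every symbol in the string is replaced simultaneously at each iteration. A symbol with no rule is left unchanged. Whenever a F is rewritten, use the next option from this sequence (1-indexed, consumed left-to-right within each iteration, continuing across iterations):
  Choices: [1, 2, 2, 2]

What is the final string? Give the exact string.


Step 0: BF
Step 1: XXFFF  (used choices [1])
Step 2: XXBBB  (used choices [2, 2, 2])
Step 3: XXXXXXXX  (used choices [])

Answer: XXXXXXXX


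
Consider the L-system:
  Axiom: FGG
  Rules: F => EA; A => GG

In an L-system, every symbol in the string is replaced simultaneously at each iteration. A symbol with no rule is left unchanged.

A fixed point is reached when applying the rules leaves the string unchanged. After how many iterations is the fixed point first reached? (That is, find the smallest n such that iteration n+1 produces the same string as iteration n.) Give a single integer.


Answer: 2

Derivation:
Step 0: FGG
Step 1: EAGG
Step 2: EGGGG
Step 3: EGGGG  (unchanged — fixed point at step 2)


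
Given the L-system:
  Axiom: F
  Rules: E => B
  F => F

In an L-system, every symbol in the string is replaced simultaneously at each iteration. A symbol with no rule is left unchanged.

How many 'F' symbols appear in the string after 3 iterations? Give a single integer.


Answer: 1

Derivation:
Step 0: F  (1 'F')
Step 1: F  (1 'F')
Step 2: F  (1 'F')
Step 3: F  (1 'F')


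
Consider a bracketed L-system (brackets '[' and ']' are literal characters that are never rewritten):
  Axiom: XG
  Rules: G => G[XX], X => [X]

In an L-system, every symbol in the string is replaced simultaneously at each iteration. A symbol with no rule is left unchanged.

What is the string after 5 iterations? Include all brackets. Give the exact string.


Step 0: XG
Step 1: [X]G[XX]
Step 2: [[X]]G[XX][[X][X]]
Step 3: [[[X]]]G[XX][[X][X]][[[X]][[X]]]
Step 4: [[[[X]]]]G[XX][[X][X]][[[X]][[X]]][[[[X]]][[[X]]]]
Step 5: [[[[[X]]]]]G[XX][[X][X]][[[X]][[X]]][[[[X]]][[[X]]]][[[[[X]]]][[[[X]]]]]

Answer: [[[[[X]]]]]G[XX][[X][X]][[[X]][[X]]][[[[X]]][[[X]]]][[[[[X]]]][[[[X]]]]]


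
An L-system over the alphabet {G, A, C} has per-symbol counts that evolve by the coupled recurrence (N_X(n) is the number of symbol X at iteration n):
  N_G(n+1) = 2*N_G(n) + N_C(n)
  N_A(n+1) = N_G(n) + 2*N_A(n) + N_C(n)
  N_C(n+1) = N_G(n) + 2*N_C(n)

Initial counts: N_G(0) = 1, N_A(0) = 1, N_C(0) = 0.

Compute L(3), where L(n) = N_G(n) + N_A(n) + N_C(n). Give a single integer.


Step 0: N_G=1, N_A=1, N_C=0, L=2
Step 1: N_G=2, N_A=3, N_C=1, L=6
Step 2: N_G=5, N_A=9, N_C=4, L=18
Step 3: N_G=14, N_A=27, N_C=13, L=54

Answer: 54


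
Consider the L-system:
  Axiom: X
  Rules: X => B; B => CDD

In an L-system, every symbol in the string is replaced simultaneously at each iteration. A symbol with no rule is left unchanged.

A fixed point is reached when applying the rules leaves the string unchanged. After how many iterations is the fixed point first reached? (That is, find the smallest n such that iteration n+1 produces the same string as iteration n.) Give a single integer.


Answer: 2

Derivation:
Step 0: X
Step 1: B
Step 2: CDD
Step 3: CDD  (unchanged — fixed point at step 2)


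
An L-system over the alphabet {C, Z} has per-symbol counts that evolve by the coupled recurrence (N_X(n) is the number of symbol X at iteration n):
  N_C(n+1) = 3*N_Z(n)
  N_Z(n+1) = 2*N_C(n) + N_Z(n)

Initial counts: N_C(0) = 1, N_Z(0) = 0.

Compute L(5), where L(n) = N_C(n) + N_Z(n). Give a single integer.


Step 0: N_C=1, N_Z=0, L=1
Step 1: N_C=0, N_Z=2, L=2
Step 2: N_C=6, N_Z=2, L=8
Step 3: N_C=6, N_Z=14, L=20
Step 4: N_C=42, N_Z=26, L=68
Step 5: N_C=78, N_Z=110, L=188

Answer: 188


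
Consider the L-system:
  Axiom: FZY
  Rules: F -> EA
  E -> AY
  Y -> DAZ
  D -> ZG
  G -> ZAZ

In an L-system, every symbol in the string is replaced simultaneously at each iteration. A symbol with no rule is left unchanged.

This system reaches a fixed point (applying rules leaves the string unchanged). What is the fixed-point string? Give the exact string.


Answer: AZZAZAZAZZZAZAZ

Derivation:
Step 0: FZY
Step 1: EAZDAZ
Step 2: AYAZZGAZ
Step 3: ADAZAZZZAZAZ
Step 4: AZGAZAZZZAZAZ
Step 5: AZZAZAZAZZZAZAZ
Step 6: AZZAZAZAZZZAZAZ  (unchanged — fixed point at step 5)


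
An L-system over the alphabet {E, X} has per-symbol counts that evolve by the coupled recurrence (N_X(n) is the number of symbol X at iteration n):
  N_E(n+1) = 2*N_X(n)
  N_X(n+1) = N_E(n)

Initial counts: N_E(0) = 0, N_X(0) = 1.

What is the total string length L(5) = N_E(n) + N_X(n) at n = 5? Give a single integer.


Step 0: N_E=0, N_X=1, L=1
Step 1: N_E=2, N_X=0, L=2
Step 2: N_E=0, N_X=2, L=2
Step 3: N_E=4, N_X=0, L=4
Step 4: N_E=0, N_X=4, L=4
Step 5: N_E=8, N_X=0, L=8

Answer: 8


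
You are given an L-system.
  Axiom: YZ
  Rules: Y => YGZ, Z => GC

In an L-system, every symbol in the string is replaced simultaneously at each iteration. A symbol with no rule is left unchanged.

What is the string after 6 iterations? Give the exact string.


Step 0: YZ
Step 1: YGZGC
Step 2: YGZGGCGC
Step 3: YGZGGCGGCGC
Step 4: YGZGGCGGCGGCGC
Step 5: YGZGGCGGCGGCGGCGC
Step 6: YGZGGCGGCGGCGGCGGCGC

Answer: YGZGGCGGCGGCGGCGGCGC


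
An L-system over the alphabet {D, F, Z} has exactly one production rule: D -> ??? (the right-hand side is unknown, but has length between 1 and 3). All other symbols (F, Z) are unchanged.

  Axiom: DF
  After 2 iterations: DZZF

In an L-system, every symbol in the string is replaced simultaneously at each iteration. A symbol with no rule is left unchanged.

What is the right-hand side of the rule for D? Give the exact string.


Trying D -> DZ:
  Step 0: DF
  Step 1: DZF
  Step 2: DZZF
Matches the given result.

Answer: DZ


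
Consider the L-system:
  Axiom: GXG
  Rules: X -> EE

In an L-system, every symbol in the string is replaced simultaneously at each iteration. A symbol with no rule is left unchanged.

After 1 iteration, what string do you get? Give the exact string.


Answer: GEEG

Derivation:
Step 0: GXG
Step 1: GEEG


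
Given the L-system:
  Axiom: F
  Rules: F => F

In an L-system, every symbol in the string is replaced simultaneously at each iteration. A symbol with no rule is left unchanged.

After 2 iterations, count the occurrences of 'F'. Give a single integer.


Answer: 1

Derivation:
Step 0: F  (1 'F')
Step 1: F  (1 'F')
Step 2: F  (1 'F')


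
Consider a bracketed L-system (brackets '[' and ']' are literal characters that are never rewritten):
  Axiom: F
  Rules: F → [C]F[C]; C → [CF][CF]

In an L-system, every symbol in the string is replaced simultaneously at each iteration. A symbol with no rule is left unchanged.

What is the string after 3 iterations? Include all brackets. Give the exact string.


Answer: [[[CF][CF][C]F[C]][[CF][CF][C]F[C]]][[CF][CF]][C]F[C][[CF][CF]][[[CF][CF][C]F[C]][[CF][CF][C]F[C]]]

Derivation:
Step 0: F
Step 1: [C]F[C]
Step 2: [[CF][CF]][C]F[C][[CF][CF]]
Step 3: [[[CF][CF][C]F[C]][[CF][CF][C]F[C]]][[CF][CF]][C]F[C][[CF][CF]][[[CF][CF][C]F[C]][[CF][CF][C]F[C]]]


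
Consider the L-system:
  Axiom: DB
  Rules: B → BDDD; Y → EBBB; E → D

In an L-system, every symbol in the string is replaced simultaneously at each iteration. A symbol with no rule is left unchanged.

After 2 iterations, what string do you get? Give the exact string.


Step 0: DB
Step 1: DBDDD
Step 2: DBDDDDDD

Answer: DBDDDDDD
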